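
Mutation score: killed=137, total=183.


Mutation score = killed / total * 100
Mutation score = 137 / 183 * 100
Mutation score = 74.86%

74.86%


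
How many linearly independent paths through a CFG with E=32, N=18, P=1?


Formula: V(G) = E - N + 2P
V(G) = 32 - 18 + 2*1
V(G) = 14 + 2
V(G) = 16

16


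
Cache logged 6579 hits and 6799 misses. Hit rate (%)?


Formula: hit rate = hits / (hits + misses) * 100
hit rate = 6579 / (6579 + 6799) * 100
hit rate = 6579 / 13378 * 100
hit rate = 49.18%

49.18%


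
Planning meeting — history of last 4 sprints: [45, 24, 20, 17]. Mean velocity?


Formula: Avg velocity = Total points / Number of sprints
Points: [45, 24, 20, 17]
Sum = 45 + 24 + 20 + 17 = 106
Avg velocity = 106 / 4 = 26.5 points/sprint

26.5 points/sprint


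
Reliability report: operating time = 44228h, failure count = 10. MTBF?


Formula: MTBF = Total operating time / Number of failures
MTBF = 44228 / 10
MTBF = 4422.8 hours

4422.8 hours


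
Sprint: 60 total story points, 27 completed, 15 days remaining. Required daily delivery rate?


Formula: Required rate = Remaining points / Days left
Remaining = 60 - 27 = 33 points
Required rate = 33 / 15 = 2.2 points/day

2.2 points/day


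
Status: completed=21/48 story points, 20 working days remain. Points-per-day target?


Formula: Required rate = Remaining points / Days left
Remaining = 48 - 21 = 27 points
Required rate = 27 / 20 = 1.35 points/day

1.35 points/day


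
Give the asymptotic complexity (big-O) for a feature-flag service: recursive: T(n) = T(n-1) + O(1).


Reasoning: linear recursion with constant work per frame
Complexity: O(n)

O(n)


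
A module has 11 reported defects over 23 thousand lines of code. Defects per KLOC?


Defect density = defects / KLOC
Defect density = 11 / 23
Defect density = 0.478 defects/KLOC

0.478 defects/KLOC


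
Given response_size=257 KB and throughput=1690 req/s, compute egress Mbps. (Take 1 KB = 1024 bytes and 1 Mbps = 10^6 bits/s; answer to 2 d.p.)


Formula: Mbps = payload_bytes * RPS * 8 / 1e6
Payload per request = 257 KB = 257 * 1024 = 263168 bytes
Total bytes/sec = 263168 * 1690 = 444753920
Total bits/sec = 444753920 * 8 = 3558031360
Mbps = 3558031360 / 1e6 = 3558.03

3558.03 Mbps


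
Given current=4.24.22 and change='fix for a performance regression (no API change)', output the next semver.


Current: 4.24.22
Change category: 'fix for a performance regression (no API change)' → patch bump
SemVer rule: patch bump → increment PATCH (MAJOR and MINOR unchanged)
New: 4.24.23

4.24.23


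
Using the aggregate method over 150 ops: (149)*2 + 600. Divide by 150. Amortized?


Formula: Amortized cost = Total cost / Operations
Total cost = (149 * 2) + (1 * 600)
Total cost = 298 + 600 = 898
Amortized = 898 / 150 = 5.9867

5.9867


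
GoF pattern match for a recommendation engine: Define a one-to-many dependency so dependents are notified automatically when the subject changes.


This matches the Observer pattern

Observer


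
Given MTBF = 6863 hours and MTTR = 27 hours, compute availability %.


Availability = MTBF / (MTBF + MTTR)
Availability = 6863 / (6863 + 27)
Availability = 6863 / 6890
Availability = 99.6081%

99.6081%


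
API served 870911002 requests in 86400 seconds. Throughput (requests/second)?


Formula: throughput = requests / seconds
throughput = 870911002 / 86400
throughput = 10079.99 requests/second

10079.99 requests/second


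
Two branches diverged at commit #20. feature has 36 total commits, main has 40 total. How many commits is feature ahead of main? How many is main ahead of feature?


Common ancestor: commit #20
feature commits after divergence: 36 - 20 = 16
main commits after divergence: 40 - 20 = 20
feature is 16 commits ahead of main
main is 20 commits ahead of feature

feature ahead: 16, main ahead: 20


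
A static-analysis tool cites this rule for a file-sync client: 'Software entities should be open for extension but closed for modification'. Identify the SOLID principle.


This describes the Open/Closed Principle (OCP)

Open/Closed Principle (OCP)


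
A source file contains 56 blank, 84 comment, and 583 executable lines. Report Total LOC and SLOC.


Total LOC = blank + comment + code
Total LOC = 56 + 84 + 583 = 723
SLOC (source only) = code = 583

Total LOC: 723, SLOC: 583


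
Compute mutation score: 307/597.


Mutation score = killed / total * 100
Mutation score = 307 / 597 * 100
Mutation score = 51.42%

51.42%


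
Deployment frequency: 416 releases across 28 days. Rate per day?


Formula: deployments per day = releases / days
= 416 / 28
= 14.857 deploys/day
(equivalently, 104.0 deploys/week)

14.857 deploys/day


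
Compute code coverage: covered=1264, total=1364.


Coverage = covered / total * 100
Coverage = 1264 / 1364 * 100
Coverage = 92.67%

92.67%


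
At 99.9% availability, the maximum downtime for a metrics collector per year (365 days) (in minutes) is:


Formula: allowed downtime = period * (100 - SLA) / 100
Period (year (365 days)) = 525600 minutes
Unavailability fraction = (100 - 99.9) / 100
Allowed downtime = 525600 * (100 - 99.9) / 100
Allowed downtime = 525.6 minutes

525.6 minutes


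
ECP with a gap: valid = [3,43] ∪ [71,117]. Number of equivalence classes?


Valid ranges: [3,43] and [71,117]
Class 1: x < 3 — invalid
Class 2: 3 ≤ x ≤ 43 — valid
Class 3: 43 < x < 71 — invalid (gap between ranges)
Class 4: 71 ≤ x ≤ 117 — valid
Class 5: x > 117 — invalid
Total equivalence classes: 5

5 equivalence classes


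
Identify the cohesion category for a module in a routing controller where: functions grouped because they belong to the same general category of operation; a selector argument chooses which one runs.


Reasoning: Grouped by category of activity, not by data or sequence
Type: Logical cohesion

Logical cohesion


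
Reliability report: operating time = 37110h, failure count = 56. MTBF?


Formula: MTBF = Total operating time / Number of failures
MTBF = 37110 / 56
MTBF = 662.68 hours

662.68 hours


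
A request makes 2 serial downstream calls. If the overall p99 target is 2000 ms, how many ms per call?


Formula: per_stage = total_budget / stages
per_stage = 2000 / 2
per_stage = 1000.0 ms

1000.0 ms


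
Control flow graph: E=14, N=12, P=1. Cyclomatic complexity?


Formula: V(G) = E - N + 2P
V(G) = 14 - 12 + 2*1
V(G) = 2 + 2
V(G) = 4

4


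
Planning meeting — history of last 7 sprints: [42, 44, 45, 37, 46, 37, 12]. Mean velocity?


Formula: Avg velocity = Total points / Number of sprints
Points: [42, 44, 45, 37, 46, 37, 12]
Sum = 42 + 44 + 45 + 37 + 46 + 37 + 12 = 263
Avg velocity = 263 / 7 = 37.57 points/sprint

37.57 points/sprint


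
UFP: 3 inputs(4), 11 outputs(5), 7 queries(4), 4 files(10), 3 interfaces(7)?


UFP = EI*4 + EO*5 + EQ*4 + ILF*10 + EIF*7
UFP = 3*4 + 11*5 + 7*4 + 4*10 + 3*7
UFP = 12 + 55 + 28 + 40 + 21
UFP = 156

156


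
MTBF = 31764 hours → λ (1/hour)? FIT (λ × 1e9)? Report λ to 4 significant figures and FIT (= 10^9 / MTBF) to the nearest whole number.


Formula: λ = 1 / MTBF; FIT = λ × 1e9 = 1e9 / MTBF
λ = 1 / 31764 ≈ 3.148e-05 failures/hour
FIT = 1e9 / 31764 ≈ 31482 failures per 1e9 hours (nearest whole number)

λ = 3.148e-05 /h, FIT = 31482


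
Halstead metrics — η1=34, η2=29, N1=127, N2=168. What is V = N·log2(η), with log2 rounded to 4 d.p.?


Formula: V = N * log2(η), where N = N1 + N2 and η = η1 + η2
η = 34 + 29 = 63
N = 127 + 168 = 295
log2(63) ≈ 5.9773
V = 295 * 5.9773 = 1763.30

1763.30


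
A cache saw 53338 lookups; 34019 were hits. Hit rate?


Formula: hit rate = hits / (hits + misses) * 100
hit rate = 34019 / (34019 + 19319) * 100
hit rate = 34019 / 53338 * 100
hit rate = 63.78%

63.78%


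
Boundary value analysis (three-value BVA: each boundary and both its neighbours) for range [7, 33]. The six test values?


Range: [7, 33]
Boundaries: just below min, min, min+1, max-1, max, just above max
Values: [6, 7, 8, 32, 33, 34]

[6, 7, 8, 32, 33, 34]


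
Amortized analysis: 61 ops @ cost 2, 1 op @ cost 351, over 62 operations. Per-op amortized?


Formula: Amortized cost = Total cost / Operations
Total cost = (61 * 2) + (1 * 351)
Total cost = 122 + 351 = 473
Amortized = 473 / 62 = 7.629

7.629


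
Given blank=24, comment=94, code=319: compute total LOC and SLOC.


Total LOC = blank + comment + code
Total LOC = 24 + 94 + 319 = 437
SLOC (source only) = code = 319

Total LOC: 437, SLOC: 319


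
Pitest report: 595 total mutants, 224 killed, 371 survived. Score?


Mutation score = killed / total * 100
Mutation score = 224 / 595 * 100
Mutation score = 37.65%

37.65%


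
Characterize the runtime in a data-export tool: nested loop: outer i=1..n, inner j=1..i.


Reasoning: triangle: n(n+1)/2 ~ n^2/2
Complexity: O(n^2)

O(n^2)


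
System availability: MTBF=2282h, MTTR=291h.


Availability = MTBF / (MTBF + MTTR)
Availability = 2282 / (2282 + 291)
Availability = 2282 / 2573
Availability = 88.6902%

88.6902%


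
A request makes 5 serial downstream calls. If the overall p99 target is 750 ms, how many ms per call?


Formula: per_stage = total_budget / stages
per_stage = 750 / 5
per_stage = 150.0 ms

150.0 ms


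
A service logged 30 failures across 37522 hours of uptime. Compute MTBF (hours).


Formula: MTBF = Total operating time / Number of failures
MTBF = 37522 / 30
MTBF = 1250.73 hours

1250.73 hours


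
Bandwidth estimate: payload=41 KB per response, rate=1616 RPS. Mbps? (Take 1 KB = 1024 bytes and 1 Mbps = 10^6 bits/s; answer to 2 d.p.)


Formula: Mbps = payload_bytes * RPS * 8 / 1e6
Payload per request = 41 KB = 41 * 1024 = 41984 bytes
Total bytes/sec = 41984 * 1616 = 67846144
Total bits/sec = 67846144 * 8 = 542769152
Mbps = 542769152 / 1e6 = 542.77

542.77 Mbps


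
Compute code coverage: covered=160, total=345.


Coverage = covered / total * 100
Coverage = 160 / 345 * 100
Coverage = 46.38%

46.38%


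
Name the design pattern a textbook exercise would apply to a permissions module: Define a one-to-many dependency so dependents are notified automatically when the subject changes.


This matches the Observer pattern

Observer


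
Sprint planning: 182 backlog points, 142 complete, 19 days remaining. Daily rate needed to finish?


Formula: Required rate = Remaining points / Days left
Remaining = 182 - 142 = 40 points
Required rate = 40 / 19 = 2.11 points/day

2.11 points/day


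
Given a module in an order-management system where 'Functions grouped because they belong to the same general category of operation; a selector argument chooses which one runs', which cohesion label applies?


Reasoning: Grouped by category of activity, not by data or sequence
Type: Logical cohesion

Logical cohesion


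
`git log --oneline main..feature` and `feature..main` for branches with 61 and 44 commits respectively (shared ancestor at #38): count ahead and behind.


Common ancestor: commit #38
feature commits after divergence: 61 - 38 = 23
main commits after divergence: 44 - 38 = 6
feature is 23 commits ahead of main
main is 6 commits ahead of feature

feature ahead: 23, main ahead: 6


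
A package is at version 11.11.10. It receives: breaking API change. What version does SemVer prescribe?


Current: 11.11.10
Change category: 'breaking API change' → major bump
SemVer rule: major bump → increment MAJOR, reset MINOR and PATCH to 0
New: 12.0.0

12.0.0


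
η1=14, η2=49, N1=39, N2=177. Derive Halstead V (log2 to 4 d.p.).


Formula: V = N * log2(η), where N = N1 + N2 and η = η1 + η2
η = 14 + 49 = 63
N = 39 + 177 = 216
log2(63) ≈ 5.9773
V = 216 * 5.9773 = 1291.10

1291.10


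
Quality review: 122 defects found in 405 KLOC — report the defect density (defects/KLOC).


Defect density = defects / KLOC
Defect density = 122 / 405
Defect density = 0.301 defects/KLOC

0.301 defects/KLOC


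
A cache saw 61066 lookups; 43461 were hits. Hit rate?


Formula: hit rate = hits / (hits + misses) * 100
hit rate = 43461 / (43461 + 17605) * 100
hit rate = 43461 / 61066 * 100
hit rate = 71.17%

71.17%


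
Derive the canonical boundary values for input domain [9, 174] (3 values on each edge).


Range: [9, 174]
Boundaries: just below min, min, min+1, max-1, max, just above max
Values: [8, 9, 10, 173, 174, 175]

[8, 9, 10, 173, 174, 175]


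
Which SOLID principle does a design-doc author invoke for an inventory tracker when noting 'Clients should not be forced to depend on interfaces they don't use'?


This describes the Interface Segregation Principle (ISP)

Interface Segregation Principle (ISP)


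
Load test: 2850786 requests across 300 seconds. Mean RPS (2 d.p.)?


Formula: throughput = requests / seconds
throughput = 2850786 / 300
throughput = 9502.62 requests/second

9502.62 requests/second


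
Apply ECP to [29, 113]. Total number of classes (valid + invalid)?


Valid range: [29, 113]
Class 1: x < 29 — invalid
Class 2: 29 ≤ x ≤ 113 — valid
Class 3: x > 113 — invalid
Total equivalence classes: 3

3 equivalence classes


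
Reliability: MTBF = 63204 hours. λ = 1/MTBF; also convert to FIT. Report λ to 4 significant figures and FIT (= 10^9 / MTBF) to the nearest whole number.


Formula: λ = 1 / MTBF; FIT = λ × 1e9 = 1e9 / MTBF
λ = 1 / 63204 ≈ 1.582e-05 failures/hour
FIT = 1e9 / 63204 ≈ 15822 failures per 1e9 hours (nearest whole number)

λ = 1.582e-05 /h, FIT = 15822


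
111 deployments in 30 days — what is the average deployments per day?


Formula: deployments per day = releases / days
= 111 / 30
= 3.7 deploys/day
(equivalently, 25.9 deploys/week)

3.7 deploys/day


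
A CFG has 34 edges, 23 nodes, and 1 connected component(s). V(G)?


Formula: V(G) = E - N + 2P
V(G) = 34 - 23 + 2*1
V(G) = 11 + 2
V(G) = 13

13


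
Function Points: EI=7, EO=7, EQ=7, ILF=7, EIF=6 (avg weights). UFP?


UFP = EI*4 + EO*5 + EQ*4 + ILF*10 + EIF*7
UFP = 7*4 + 7*5 + 7*4 + 7*10 + 6*7
UFP = 28 + 35 + 28 + 70 + 42
UFP = 203

203


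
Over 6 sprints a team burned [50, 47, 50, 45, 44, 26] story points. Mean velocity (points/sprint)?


Formula: Avg velocity = Total points / Number of sprints
Points: [50, 47, 50, 45, 44, 26]
Sum = 50 + 47 + 50 + 45 + 44 + 26 = 262
Avg velocity = 262 / 6 = 43.67 points/sprint

43.67 points/sprint


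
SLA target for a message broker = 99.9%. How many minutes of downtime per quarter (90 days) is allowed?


Formula: allowed downtime = period * (100 - SLA) / 100
Period (quarter (90 days)) = 129600 minutes
Unavailability fraction = (100 - 99.9) / 100
Allowed downtime = 129600 * (100 - 99.9) / 100
Allowed downtime = 129.6 minutes

129.6 minutes


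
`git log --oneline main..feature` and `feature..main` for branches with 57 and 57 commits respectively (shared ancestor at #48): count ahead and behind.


Common ancestor: commit #48
feature commits after divergence: 57 - 48 = 9
main commits after divergence: 57 - 48 = 9
feature is 9 commits ahead of main
main is 9 commits ahead of feature

feature ahead: 9, main ahead: 9


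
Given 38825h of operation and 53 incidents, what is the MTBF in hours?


Formula: MTBF = Total operating time / Number of failures
MTBF = 38825 / 53
MTBF = 732.55 hours

732.55 hours


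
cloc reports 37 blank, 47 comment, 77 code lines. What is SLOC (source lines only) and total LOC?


Total LOC = blank + comment + code
Total LOC = 37 + 47 + 77 = 161
SLOC (source only) = code = 77

Total LOC: 161, SLOC: 77


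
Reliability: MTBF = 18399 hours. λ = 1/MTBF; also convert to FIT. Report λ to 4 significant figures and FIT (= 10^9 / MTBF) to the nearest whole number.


Formula: λ = 1 / MTBF; FIT = λ × 1e9 = 1e9 / MTBF
λ = 1 / 18399 ≈ 5.435e-05 failures/hour
FIT = 1e9 / 18399 ≈ 54351 failures per 1e9 hours (nearest whole number)

λ = 5.435e-05 /h, FIT = 54351


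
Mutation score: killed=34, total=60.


Mutation score = killed / total * 100
Mutation score = 34 / 60 * 100
Mutation score = 56.67%

56.67%


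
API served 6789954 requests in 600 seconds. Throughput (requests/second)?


Formula: throughput = requests / seconds
throughput = 6789954 / 600
throughput = 11316.59 requests/second

11316.59 requests/second


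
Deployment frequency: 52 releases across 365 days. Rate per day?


Formula: deployments per day = releases / days
= 52 / 365
= 0.142 deploys/day
(equivalently, 1.0 deploys/week)

0.142 deploys/day


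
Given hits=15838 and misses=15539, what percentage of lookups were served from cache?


Formula: hit rate = hits / (hits + misses) * 100
hit rate = 15838 / (15838 + 15539) * 100
hit rate = 15838 / 31377 * 100
hit rate = 50.48%

50.48%


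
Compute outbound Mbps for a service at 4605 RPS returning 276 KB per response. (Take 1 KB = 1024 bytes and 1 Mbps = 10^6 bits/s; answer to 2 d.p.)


Formula: Mbps = payload_bytes * RPS * 8 / 1e6
Payload per request = 276 KB = 276 * 1024 = 282624 bytes
Total bytes/sec = 282624 * 4605 = 1301483520
Total bits/sec = 1301483520 * 8 = 10411868160
Mbps = 10411868160 / 1e6 = 10411.87

10411.87 Mbps


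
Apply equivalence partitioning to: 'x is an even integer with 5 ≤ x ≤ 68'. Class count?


Constraint: even integers in [5, 68]
Class 1: x < 5 — out-of-range invalid
Class 2: x in [5,68] but odd — wrong type invalid
Class 3: x in [5,68] and even — valid
Class 4: x > 68 — out-of-range invalid
Total equivalence classes: 4

4 equivalence classes


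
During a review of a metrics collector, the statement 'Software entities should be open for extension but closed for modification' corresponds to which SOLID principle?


This describes the Open/Closed Principle (OCP)

Open/Closed Principle (OCP)


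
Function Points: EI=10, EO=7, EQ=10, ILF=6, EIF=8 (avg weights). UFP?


UFP = EI*4 + EO*5 + EQ*4 + ILF*10 + EIF*7
UFP = 10*4 + 7*5 + 10*4 + 6*10 + 8*7
UFP = 40 + 35 + 40 + 60 + 56
UFP = 231

231


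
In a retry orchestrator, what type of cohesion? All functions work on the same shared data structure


Reasoning: Functions share data
Type: Communicational cohesion

Communicational cohesion


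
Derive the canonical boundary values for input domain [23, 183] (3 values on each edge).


Range: [23, 183]
Boundaries: just below min, min, min+1, max-1, max, just above max
Values: [22, 23, 24, 182, 183, 184]

[22, 23, 24, 182, 183, 184]


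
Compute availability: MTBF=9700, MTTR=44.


Availability = MTBF / (MTBF + MTTR)
Availability = 9700 / (9700 + 44)
Availability = 9700 / 9744
Availability = 99.5484%

99.5484%


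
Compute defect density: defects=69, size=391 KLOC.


Defect density = defects / KLOC
Defect density = 69 / 391
Defect density = 0.176 defects/KLOC

0.176 defects/KLOC


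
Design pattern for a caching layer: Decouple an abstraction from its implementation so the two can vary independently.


This matches the Bridge pattern

Bridge


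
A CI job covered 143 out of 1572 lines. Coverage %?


Coverage = covered / total * 100
Coverage = 143 / 1572 * 100
Coverage = 9.1%

9.1%


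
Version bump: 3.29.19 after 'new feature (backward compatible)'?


Current: 3.29.19
Change category: 'new feature (backward compatible)' → minor bump
SemVer rule: minor bump → increment MINOR, reset PATCH to 0 (MAJOR unchanged)
New: 3.30.0

3.30.0


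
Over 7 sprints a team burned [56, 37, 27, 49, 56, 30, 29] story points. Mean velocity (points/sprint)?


Formula: Avg velocity = Total points / Number of sprints
Points: [56, 37, 27, 49, 56, 30, 29]
Sum = 56 + 37 + 27 + 49 + 56 + 30 + 29 = 284
Avg velocity = 284 / 7 = 40.57 points/sprint

40.57 points/sprint


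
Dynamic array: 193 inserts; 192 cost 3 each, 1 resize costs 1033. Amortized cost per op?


Formula: Amortized cost = Total cost / Operations
Total cost = (192 * 3) + (1 * 1033)
Total cost = 576 + 1033 = 1609
Amortized = 1609 / 193 = 8.3368

8.3368


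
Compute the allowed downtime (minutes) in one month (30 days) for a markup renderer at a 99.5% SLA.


Formula: allowed downtime = period * (100 - SLA) / 100
Period (month (30 days)) = 43200 minutes
Unavailability fraction = (100 - 99.5) / 100
Allowed downtime = 43200 * (100 - 99.5) / 100
Allowed downtime = 216.0 minutes

216.0 minutes


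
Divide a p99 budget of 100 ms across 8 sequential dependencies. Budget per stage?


Formula: per_stage = total_budget / stages
per_stage = 100 / 8
per_stage = 12.5 ms

12.5 ms


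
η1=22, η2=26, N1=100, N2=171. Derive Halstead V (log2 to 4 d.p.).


Formula: V = N * log2(η), where N = N1 + N2 and η = η1 + η2
η = 22 + 26 = 48
N = 100 + 171 = 271
log2(48) ≈ 5.5850
V = 271 * 5.5850 = 1513.54

1513.54


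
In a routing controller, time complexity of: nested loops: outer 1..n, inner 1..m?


Reasoning: product of independent bounds
Complexity: O(n*m)

O(n*m)


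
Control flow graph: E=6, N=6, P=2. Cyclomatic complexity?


Formula: V(G) = E - N + 2P
V(G) = 6 - 6 + 2*2
V(G) = 0 + 4
V(G) = 4

4


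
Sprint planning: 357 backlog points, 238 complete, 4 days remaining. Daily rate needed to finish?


Formula: Required rate = Remaining points / Days left
Remaining = 357 - 238 = 119 points
Required rate = 119 / 4 = 29.75 points/day

29.75 points/day


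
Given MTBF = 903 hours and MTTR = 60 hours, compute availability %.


Availability = MTBF / (MTBF + MTTR)
Availability = 903 / (903 + 60)
Availability = 903 / 963
Availability = 93.7695%

93.7695%


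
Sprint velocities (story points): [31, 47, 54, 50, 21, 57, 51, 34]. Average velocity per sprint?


Formula: Avg velocity = Total points / Number of sprints
Points: [31, 47, 54, 50, 21, 57, 51, 34]
Sum = 31 + 47 + 54 + 50 + 21 + 57 + 51 + 34 = 345
Avg velocity = 345 / 8 = 43.13 points/sprint

43.13 points/sprint


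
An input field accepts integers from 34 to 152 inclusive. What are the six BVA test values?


Range: [34, 152]
Boundaries: just below min, min, min+1, max-1, max, just above max
Values: [33, 34, 35, 151, 152, 153]

[33, 34, 35, 151, 152, 153]


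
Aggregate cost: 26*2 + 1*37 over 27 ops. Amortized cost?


Formula: Amortized cost = Total cost / Operations
Total cost = (26 * 2) + (1 * 37)
Total cost = 52 + 37 = 89
Amortized = 89 / 27 = 3.2963

3.2963


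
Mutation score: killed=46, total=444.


Mutation score = killed / total * 100
Mutation score = 46 / 444 * 100
Mutation score = 10.36%

10.36%


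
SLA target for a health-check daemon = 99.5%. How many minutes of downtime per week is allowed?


Formula: allowed downtime = period * (100 - SLA) / 100
Period (week) = 10080 minutes
Unavailability fraction = (100 - 99.5) / 100
Allowed downtime = 10080 * (100 - 99.5) / 100
Allowed downtime = 50.4 minutes

50.4 minutes


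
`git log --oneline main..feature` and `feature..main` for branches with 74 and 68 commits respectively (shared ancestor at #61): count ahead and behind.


Common ancestor: commit #61
feature commits after divergence: 74 - 61 = 13
main commits after divergence: 68 - 61 = 7
feature is 13 commits ahead of main
main is 7 commits ahead of feature

feature ahead: 13, main ahead: 7


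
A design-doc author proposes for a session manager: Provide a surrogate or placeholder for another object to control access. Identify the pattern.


This matches the Proxy pattern

Proxy


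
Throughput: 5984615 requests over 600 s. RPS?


Formula: throughput = requests / seconds
throughput = 5984615 / 600
throughput = 9974.36 requests/second

9974.36 requests/second


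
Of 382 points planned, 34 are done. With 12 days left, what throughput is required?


Formula: Required rate = Remaining points / Days left
Remaining = 382 - 34 = 348 points
Required rate = 348 / 12 = 29.0 points/day

29.0 points/day


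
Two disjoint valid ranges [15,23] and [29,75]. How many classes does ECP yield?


Valid ranges: [15,23] and [29,75]
Class 1: x < 15 — invalid
Class 2: 15 ≤ x ≤ 23 — valid
Class 3: 23 < x < 29 — invalid (gap between ranges)
Class 4: 29 ≤ x ≤ 75 — valid
Class 5: x > 75 — invalid
Total equivalence classes: 5

5 equivalence classes


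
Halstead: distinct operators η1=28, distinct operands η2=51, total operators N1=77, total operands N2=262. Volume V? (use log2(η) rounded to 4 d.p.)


Formula: V = N * log2(η), where N = N1 + N2 and η = η1 + η2
η = 28 + 51 = 79
N = 77 + 262 = 339
log2(79) ≈ 6.3038
V = 339 * 6.3038 = 2136.99

2136.99


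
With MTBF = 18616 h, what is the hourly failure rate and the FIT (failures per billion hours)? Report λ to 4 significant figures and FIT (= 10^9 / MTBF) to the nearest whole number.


Formula: λ = 1 / MTBF; FIT = λ × 1e9 = 1e9 / MTBF
λ = 1 / 18616 ≈ 5.372e-05 failures/hour
FIT = 1e9 / 18616 ≈ 53717 failures per 1e9 hours (nearest whole number)

λ = 5.372e-05 /h, FIT = 53717


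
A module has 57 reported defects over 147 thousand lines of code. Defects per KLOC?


Defect density = defects / KLOC
Defect density = 57 / 147
Defect density = 0.388 defects/KLOC

0.388 defects/KLOC


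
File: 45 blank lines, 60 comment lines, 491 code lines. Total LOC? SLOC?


Total LOC = blank + comment + code
Total LOC = 45 + 60 + 491 = 596
SLOC (source only) = code = 491

Total LOC: 596, SLOC: 491


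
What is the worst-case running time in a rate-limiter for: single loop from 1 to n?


Reasoning: one pass through n items
Complexity: O(n)

O(n)


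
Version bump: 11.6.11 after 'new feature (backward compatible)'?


Current: 11.6.11
Change category: 'new feature (backward compatible)' → minor bump
SemVer rule: minor bump → increment MINOR, reset PATCH to 0 (MAJOR unchanged)
New: 11.7.0

11.7.0


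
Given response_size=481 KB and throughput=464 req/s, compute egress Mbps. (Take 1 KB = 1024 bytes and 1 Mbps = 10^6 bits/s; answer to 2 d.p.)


Formula: Mbps = payload_bytes * RPS * 8 / 1e6
Payload per request = 481 KB = 481 * 1024 = 492544 bytes
Total bytes/sec = 492544 * 464 = 228540416
Total bits/sec = 228540416 * 8 = 1828323328
Mbps = 1828323328 / 1e6 = 1828.32

1828.32 Mbps


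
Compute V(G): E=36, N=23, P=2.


Formula: V(G) = E - N + 2P
V(G) = 36 - 23 + 2*2
V(G) = 13 + 4
V(G) = 17

17


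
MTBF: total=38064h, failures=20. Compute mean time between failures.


Formula: MTBF = Total operating time / Number of failures
MTBF = 38064 / 20
MTBF = 1903.2 hours

1903.2 hours


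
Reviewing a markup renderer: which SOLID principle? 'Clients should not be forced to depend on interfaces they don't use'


This describes the Interface Segregation Principle (ISP)

Interface Segregation Principle (ISP)


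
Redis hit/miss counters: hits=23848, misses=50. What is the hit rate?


Formula: hit rate = hits / (hits + misses) * 100
hit rate = 23848 / (23848 + 50) * 100
hit rate = 23848 / 23898 * 100
hit rate = 99.79%

99.79%


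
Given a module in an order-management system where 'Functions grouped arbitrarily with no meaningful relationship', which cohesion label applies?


Reasoning: Worst: random grouping
Type: Coincidental cohesion

Coincidental cohesion


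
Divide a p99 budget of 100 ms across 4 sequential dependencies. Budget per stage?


Formula: per_stage = total_budget / stages
per_stage = 100 / 4
per_stage = 25.0 ms

25.0 ms


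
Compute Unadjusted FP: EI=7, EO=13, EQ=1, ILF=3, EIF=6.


UFP = EI*4 + EO*5 + EQ*4 + ILF*10 + EIF*7
UFP = 7*4 + 13*5 + 1*4 + 3*10 + 6*7
UFP = 28 + 65 + 4 + 30 + 42
UFP = 169

169


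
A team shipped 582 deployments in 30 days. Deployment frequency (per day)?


Formula: deployments per day = releases / days
= 582 / 30
= 19.4 deploys/day
(equivalently, 135.8 deploys/week)

19.4 deploys/day


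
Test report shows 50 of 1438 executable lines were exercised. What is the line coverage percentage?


Coverage = covered / total * 100
Coverage = 50 / 1438 * 100
Coverage = 3.48%

3.48%


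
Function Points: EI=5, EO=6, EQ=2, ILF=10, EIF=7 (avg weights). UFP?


UFP = EI*4 + EO*5 + EQ*4 + ILF*10 + EIF*7
UFP = 5*4 + 6*5 + 2*4 + 10*10 + 7*7
UFP = 20 + 30 + 8 + 100 + 49
UFP = 207

207


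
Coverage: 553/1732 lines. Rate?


Coverage = covered / total * 100
Coverage = 553 / 1732 * 100
Coverage = 31.93%

31.93%


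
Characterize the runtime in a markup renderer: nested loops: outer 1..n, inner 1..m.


Reasoning: product of independent bounds
Complexity: O(n*m)

O(n*m)


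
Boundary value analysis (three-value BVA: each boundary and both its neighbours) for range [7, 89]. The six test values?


Range: [7, 89]
Boundaries: just below min, min, min+1, max-1, max, just above max
Values: [6, 7, 8, 88, 89, 90]

[6, 7, 8, 88, 89, 90]


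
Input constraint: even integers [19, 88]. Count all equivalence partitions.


Constraint: even integers in [19, 88]
Class 1: x < 19 — out-of-range invalid
Class 2: x in [19,88] but odd — wrong type invalid
Class 3: x in [19,88] and even — valid
Class 4: x > 88 — out-of-range invalid
Total equivalence classes: 4

4 equivalence classes


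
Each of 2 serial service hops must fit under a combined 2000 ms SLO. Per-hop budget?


Formula: per_stage = total_budget / stages
per_stage = 2000 / 2
per_stage = 1000.0 ms

1000.0 ms


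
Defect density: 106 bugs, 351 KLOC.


Defect density = defects / KLOC
Defect density = 106 / 351
Defect density = 0.302 defects/KLOC

0.302 defects/KLOC


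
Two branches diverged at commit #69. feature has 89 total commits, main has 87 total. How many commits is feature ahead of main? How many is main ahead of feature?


Common ancestor: commit #69
feature commits after divergence: 89 - 69 = 20
main commits after divergence: 87 - 69 = 18
feature is 20 commits ahead of main
main is 18 commits ahead of feature

feature ahead: 20, main ahead: 18


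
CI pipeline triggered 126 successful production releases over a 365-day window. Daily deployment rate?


Formula: deployments per day = releases / days
= 126 / 365
= 0.345 deploys/day
(equivalently, 2.42 deploys/week)

0.345 deploys/day


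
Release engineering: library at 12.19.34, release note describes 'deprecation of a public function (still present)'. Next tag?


Current: 12.19.34
Change category: 'deprecation of a public function (still present)' → minor bump
SemVer rule: minor bump → increment MINOR, reset PATCH to 0 (MAJOR unchanged)
New: 12.20.0

12.20.0


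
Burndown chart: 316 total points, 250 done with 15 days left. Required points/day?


Formula: Required rate = Remaining points / Days left
Remaining = 316 - 250 = 66 points
Required rate = 66 / 15 = 4.4 points/day

4.4 points/day


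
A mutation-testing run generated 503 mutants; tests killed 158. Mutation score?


Mutation score = killed / total * 100
Mutation score = 158 / 503 * 100
Mutation score = 31.41%

31.41%


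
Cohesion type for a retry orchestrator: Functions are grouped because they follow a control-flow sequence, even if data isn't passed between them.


Reasoning: Grouped by order of execution within a routine, not by data flow
Type: Procedural cohesion

Procedural cohesion


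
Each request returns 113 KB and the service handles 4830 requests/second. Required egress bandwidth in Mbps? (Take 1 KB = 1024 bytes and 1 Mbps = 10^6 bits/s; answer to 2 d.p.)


Formula: Mbps = payload_bytes * RPS * 8 / 1e6
Payload per request = 113 KB = 113 * 1024 = 115712 bytes
Total bytes/sec = 115712 * 4830 = 558888960
Total bits/sec = 558888960 * 8 = 4471111680
Mbps = 4471111680 / 1e6 = 4471.11

4471.11 Mbps


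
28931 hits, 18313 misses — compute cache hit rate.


Formula: hit rate = hits / (hits + misses) * 100
hit rate = 28931 / (28931 + 18313) * 100
hit rate = 28931 / 47244 * 100
hit rate = 61.24%

61.24%


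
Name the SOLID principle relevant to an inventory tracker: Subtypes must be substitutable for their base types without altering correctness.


This describes the Liskov Substitution Principle (LSP)

Liskov Substitution Principle (LSP)


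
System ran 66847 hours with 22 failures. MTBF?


Formula: MTBF = Total operating time / Number of failures
MTBF = 66847 / 22
MTBF = 3038.5 hours

3038.5 hours


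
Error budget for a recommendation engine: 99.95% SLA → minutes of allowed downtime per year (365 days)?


Formula: allowed downtime = period * (100 - SLA) / 100
Period (year (365 days)) = 525600 minutes
Unavailability fraction = (100 - 99.95) / 100
Allowed downtime = 525600 * (100 - 99.95) / 100
Allowed downtime = 262.8 minutes

262.8 minutes


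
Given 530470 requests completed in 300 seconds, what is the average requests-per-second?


Formula: throughput = requests / seconds
throughput = 530470 / 300
throughput = 1768.23 requests/second

1768.23 requests/second


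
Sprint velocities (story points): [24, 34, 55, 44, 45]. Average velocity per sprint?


Formula: Avg velocity = Total points / Number of sprints
Points: [24, 34, 55, 44, 45]
Sum = 24 + 34 + 55 + 44 + 45 = 202
Avg velocity = 202 / 5 = 40.4 points/sprint

40.4 points/sprint


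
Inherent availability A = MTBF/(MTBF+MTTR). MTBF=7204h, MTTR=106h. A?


Availability = MTBF / (MTBF + MTTR)
Availability = 7204 / (7204 + 106)
Availability = 7204 / 7310
Availability = 98.5499%

98.5499%


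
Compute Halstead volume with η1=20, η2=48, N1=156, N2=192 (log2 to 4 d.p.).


Formula: V = N * log2(η), where N = N1 + N2 and η = η1 + η2
η = 20 + 48 = 68
N = 156 + 192 = 348
log2(68) ≈ 6.0875
V = 348 * 6.0875 = 2118.45

2118.45


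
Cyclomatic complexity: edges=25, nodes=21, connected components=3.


Formula: V(G) = E - N + 2P
V(G) = 25 - 21 + 2*3
V(G) = 4 + 6
V(G) = 10

10


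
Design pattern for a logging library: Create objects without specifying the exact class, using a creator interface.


This matches the Factory Method pattern

Factory Method


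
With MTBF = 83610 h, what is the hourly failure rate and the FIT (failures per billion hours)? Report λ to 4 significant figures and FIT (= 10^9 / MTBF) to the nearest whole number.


Formula: λ = 1 / MTBF; FIT = λ × 1e9 = 1e9 / MTBF
λ = 1 / 83610 ≈ 1.196e-05 failures/hour
FIT = 1e9 / 83610 ≈ 11960 failures per 1e9 hours (nearest whole number)

λ = 1.196e-05 /h, FIT = 11960


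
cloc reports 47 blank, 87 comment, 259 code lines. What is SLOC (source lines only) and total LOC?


Total LOC = blank + comment + code
Total LOC = 47 + 87 + 259 = 393
SLOC (source only) = code = 259

Total LOC: 393, SLOC: 259


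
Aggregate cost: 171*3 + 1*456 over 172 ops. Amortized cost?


Formula: Amortized cost = Total cost / Operations
Total cost = (171 * 3) + (1 * 456)
Total cost = 513 + 456 = 969
Amortized = 969 / 172 = 5.6337

5.6337


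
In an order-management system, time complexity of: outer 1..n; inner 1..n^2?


Reasoning: n times n^2
Complexity: O(n^3)

O(n^3)


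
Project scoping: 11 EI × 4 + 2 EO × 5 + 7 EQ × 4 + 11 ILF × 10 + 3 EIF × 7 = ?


UFP = EI*4 + EO*5 + EQ*4 + ILF*10 + EIF*7
UFP = 11*4 + 2*5 + 7*4 + 11*10 + 3*7
UFP = 44 + 10 + 28 + 110 + 21
UFP = 213

213


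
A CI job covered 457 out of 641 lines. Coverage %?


Coverage = covered / total * 100
Coverage = 457 / 641 * 100
Coverage = 71.29%

71.29%


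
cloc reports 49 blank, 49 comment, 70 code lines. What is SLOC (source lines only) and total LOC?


Total LOC = blank + comment + code
Total LOC = 49 + 49 + 70 = 168
SLOC (source only) = code = 70

Total LOC: 168, SLOC: 70


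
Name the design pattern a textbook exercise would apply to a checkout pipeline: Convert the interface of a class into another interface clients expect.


This matches the Adapter pattern

Adapter


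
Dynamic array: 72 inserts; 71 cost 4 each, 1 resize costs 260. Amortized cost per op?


Formula: Amortized cost = Total cost / Operations
Total cost = (71 * 4) + (1 * 260)
Total cost = 284 + 260 = 544
Amortized = 544 / 72 = 7.5556

7.5556


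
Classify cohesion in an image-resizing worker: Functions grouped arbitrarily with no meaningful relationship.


Reasoning: Worst: random grouping
Type: Coincidental cohesion

Coincidental cohesion


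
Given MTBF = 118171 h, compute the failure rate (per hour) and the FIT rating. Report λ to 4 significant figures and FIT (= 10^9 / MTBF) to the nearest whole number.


Formula: λ = 1 / MTBF; FIT = λ × 1e9 = 1e9 / MTBF
λ = 1 / 118171 ≈ 8.462e-06 failures/hour
FIT = 1e9 / 118171 ≈ 8462 failures per 1e9 hours (nearest whole number)

λ = 8.462e-06 /h, FIT = 8462


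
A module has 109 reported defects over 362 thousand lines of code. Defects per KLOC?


Defect density = defects / KLOC
Defect density = 109 / 362
Defect density = 0.301 defects/KLOC

0.301 defects/KLOC


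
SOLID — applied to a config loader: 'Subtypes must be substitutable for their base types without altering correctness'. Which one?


This describes the Liskov Substitution Principle (LSP)

Liskov Substitution Principle (LSP)


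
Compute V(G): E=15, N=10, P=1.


Formula: V(G) = E - N + 2P
V(G) = 15 - 10 + 2*1
V(G) = 5 + 2
V(G) = 7

7


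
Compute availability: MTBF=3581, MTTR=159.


Availability = MTBF / (MTBF + MTTR)
Availability = 3581 / (3581 + 159)
Availability = 3581 / 3740
Availability = 95.7487%

95.7487%


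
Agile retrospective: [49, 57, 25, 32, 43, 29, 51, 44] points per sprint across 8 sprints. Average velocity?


Formula: Avg velocity = Total points / Number of sprints
Points: [49, 57, 25, 32, 43, 29, 51, 44]
Sum = 49 + 57 + 25 + 32 + 43 + 29 + 51 + 44 = 330
Avg velocity = 330 / 8 = 41.25 points/sprint

41.25 points/sprint


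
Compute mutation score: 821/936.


Mutation score = killed / total * 100
Mutation score = 821 / 936 * 100
Mutation score = 87.71%

87.71%


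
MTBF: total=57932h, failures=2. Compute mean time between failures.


Formula: MTBF = Total operating time / Number of failures
MTBF = 57932 / 2
MTBF = 28966.0 hours

28966.0 hours


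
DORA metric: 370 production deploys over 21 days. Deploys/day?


Formula: deployments per day = releases / days
= 370 / 21
= 17.619 deploys/day
(equivalently, 123.33 deploys/week)

17.619 deploys/day


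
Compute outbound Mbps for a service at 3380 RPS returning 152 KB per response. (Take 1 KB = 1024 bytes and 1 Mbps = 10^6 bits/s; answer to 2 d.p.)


Formula: Mbps = payload_bytes * RPS * 8 / 1e6
Payload per request = 152 KB = 152 * 1024 = 155648 bytes
Total bytes/sec = 155648 * 3380 = 526090240
Total bits/sec = 526090240 * 8 = 4208721920
Mbps = 4208721920 / 1e6 = 4208.72

4208.72 Mbps


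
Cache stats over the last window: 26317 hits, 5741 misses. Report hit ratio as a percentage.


Formula: hit rate = hits / (hits + misses) * 100
hit rate = 26317 / (26317 + 5741) * 100
hit rate = 26317 / 32058 * 100
hit rate = 82.09%

82.09%


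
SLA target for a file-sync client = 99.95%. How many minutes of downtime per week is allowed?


Formula: allowed downtime = period * (100 - SLA) / 100
Period (week) = 10080 minutes
Unavailability fraction = (100 - 99.95) / 100
Allowed downtime = 10080 * (100 - 99.95) / 100
Allowed downtime = 5.04 minutes

5.04 minutes


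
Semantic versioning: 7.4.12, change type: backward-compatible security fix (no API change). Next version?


Current: 7.4.12
Change category: 'backward-compatible security fix (no API change)' → patch bump
SemVer rule: patch bump → increment PATCH (MAJOR and MINOR unchanged)
New: 7.4.13

7.4.13


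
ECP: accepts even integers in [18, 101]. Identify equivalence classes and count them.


Constraint: even integers in [18, 101]
Class 1: x < 18 — out-of-range invalid
Class 2: x in [18,101] but odd — wrong type invalid
Class 3: x in [18,101] and even — valid
Class 4: x > 101 — out-of-range invalid
Total equivalence classes: 4

4 equivalence classes
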